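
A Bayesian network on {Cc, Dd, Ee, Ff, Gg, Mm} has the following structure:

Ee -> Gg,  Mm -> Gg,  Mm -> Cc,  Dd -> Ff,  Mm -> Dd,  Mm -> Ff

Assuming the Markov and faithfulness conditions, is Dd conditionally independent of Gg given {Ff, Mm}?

Yes — Dd and Gg are d-separated given {Ff, Mm}.

We examine all 2 paths between Dd and Gg:
Path 1: Dd → Ff ← Mm → Gg
  Mm is a fork here and Mm is conditioned on, so the path is blocked at Mm.
Path 2: Dd ← Mm → Gg
  Mm is a fork here and Mm is conditioned on, so the path is blocked at Mm.
All paths are blocked; Dd ⊥ Gg | {Ff, Mm} holds.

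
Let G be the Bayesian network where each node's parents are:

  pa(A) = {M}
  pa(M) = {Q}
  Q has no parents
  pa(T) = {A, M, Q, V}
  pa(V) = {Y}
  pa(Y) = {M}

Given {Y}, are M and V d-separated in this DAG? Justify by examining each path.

There are 4 undirected paths between M and V; checking each against the conditioning set {Y}:
Path 1: M ← Q → T ← V
  T is a collider here and neither T nor any of its descendants is conditioned on, so the collider stays closed — the path is blocked at T.
Path 2: M → A → T ← V
  T is a collider here and neither T nor any of its descendants is conditioned on, so the collider stays closed — the path is blocked at T.
Path 3: M → T ← V
  T is a collider here and neither T nor any of its descendants is conditioned on, so the collider stays closed — the path is blocked at T.
Path 4: M → Y → V
  Y is a chain here and Y is conditioned on, so the path is blocked at Y.
Since every path is blocked, d-separation holds.

Yes — M and V are d-separated given {Y}.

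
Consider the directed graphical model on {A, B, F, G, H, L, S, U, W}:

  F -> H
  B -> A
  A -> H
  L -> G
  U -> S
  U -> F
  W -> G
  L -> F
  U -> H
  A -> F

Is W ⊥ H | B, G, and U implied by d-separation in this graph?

We examine all 3 paths between W and H:
Path 1: W → G ← L → F ← A → H
  F is a collider here and neither F nor any of its descendants is conditioned on, so the collider stays closed — the path is blocked at F.
Path 2: W → G ← L → F ← U → H
  F is a collider here and neither F nor any of its descendants is conditioned on, so the collider stays closed — the path is blocked at F.
Path 3: W → G ← L → F → H
  G is a collider and G is conditioned on, which opens it; L is a fork and L is not conditioned on; F is a chain and F is not conditioned on — no node blocks this path, so it is active.
Since the path W → G ← L → F → H is active, W and H are not d-separated given {B, G, U}.

No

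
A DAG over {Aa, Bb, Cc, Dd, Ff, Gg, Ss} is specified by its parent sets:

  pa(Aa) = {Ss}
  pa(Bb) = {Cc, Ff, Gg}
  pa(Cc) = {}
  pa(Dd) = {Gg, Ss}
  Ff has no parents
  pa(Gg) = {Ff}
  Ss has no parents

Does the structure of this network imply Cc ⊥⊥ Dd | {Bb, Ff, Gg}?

Yes

We examine all 2 paths between Cc and Dd:
Path 1: Cc → Bb ← Ff → Gg → Dd
  Ff is a fork here and Ff is conditioned on, so the path is blocked at Ff.
Path 2: Cc → Bb ← Gg → Dd
  Gg is a fork here and Gg is conditioned on, so the path is blocked at Gg.
All paths are blocked; Cc ⊥ Dd | {Bb, Ff, Gg} holds.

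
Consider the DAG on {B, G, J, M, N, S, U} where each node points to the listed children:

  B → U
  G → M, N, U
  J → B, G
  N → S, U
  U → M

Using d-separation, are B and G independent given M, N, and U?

No

There are 4 undirected paths between B and G; checking each against the conditioning set {M, N, U}:
  1. B → U ← G — U:collider[open] ⇒ active
  2. B → U ← N ← G — U:collider[open]; N:chain[blocks] ⇒ blocked
  3. B → U → M ← G — U:chain[blocks]; M:collider[open] ⇒ blocked
  4. B ← J → G — J:fork[open] ⇒ active
At least one path is unblocked, so d-separation fails.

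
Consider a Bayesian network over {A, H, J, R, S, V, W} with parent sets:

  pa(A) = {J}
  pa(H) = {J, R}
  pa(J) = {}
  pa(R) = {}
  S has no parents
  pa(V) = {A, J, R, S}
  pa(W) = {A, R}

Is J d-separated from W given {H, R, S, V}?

We examine all 6 paths between J and W:
Path 1: J → H ← R → W
  R is a fork here and R is conditioned on, so the path is blocked at R.
Path 2: J → H ← R → V ← A → W
  R is a fork here and R is conditioned on, so the path is blocked at R.
Path 3: J → A → W
  A is a chain and A is not conditioned on — no node blocks this path, so it is active.
Path 4: J → A → V ← R → W
  R is a fork here and R is conditioned on, so the path is blocked at R.
Path 5: J → V ← A → W
  V is a collider and V is conditioned on, which opens it; A is a fork and A is not conditioned on — no node blocks this path, so it is active.
Path 6: J → V ← R → W
  R is a fork here and R is conditioned on, so the path is blocked at R.
Because an active path exists, J and W are not d-separated.

No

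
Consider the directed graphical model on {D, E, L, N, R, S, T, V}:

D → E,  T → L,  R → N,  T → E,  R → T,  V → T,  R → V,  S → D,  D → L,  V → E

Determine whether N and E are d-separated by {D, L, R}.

Enumerating the 6 paths from N to E and testing each for blocking by {D, L, R}:
  1. N ← R → T → E — R:fork[blocks]; T:chain[open] ⇒ blocked
  2. N ← R → T → L ← D → E — R:fork[blocks]; T:chain[open]; L:collider[open]; D:fork[blocks] ⇒ blocked
  3. N ← R → T ← V → E — R:fork[blocks]; T:collider[open]; V:fork[open] ⇒ blocked
  4. N ← R → V → E — R:fork[blocks]; V:chain[open] ⇒ blocked
  5. N ← R → V → T → E — R:fork[blocks]; V:chain[open]; T:chain[open] ⇒ blocked
  6. N ← R → V → T → L ← D → E — R:fork[blocks]; V:chain[open]; T:chain[open]; L:collider[open]; D:fork[blocks] ⇒ blocked
Every path is blocked, so N and E are d-separated given {D, L, R}.

Yes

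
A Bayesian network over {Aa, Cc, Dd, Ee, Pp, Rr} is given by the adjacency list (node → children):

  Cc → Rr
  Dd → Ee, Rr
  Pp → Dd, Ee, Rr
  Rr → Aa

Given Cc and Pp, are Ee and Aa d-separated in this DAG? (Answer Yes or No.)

No — Ee and Aa are not d-separated given {Cc, Pp}.

We examine all 4 paths between Ee and Aa:
Path 1: Ee ← Dd → Rr → Aa
  Dd is a fork and Dd is not conditioned on; Rr is a chain and Rr is not conditioned on — no node blocks this path, so it is active.
Path 2: Ee ← Dd ← Pp → Rr → Aa
  Pp is a fork here and Pp is conditioned on, so the path is blocked at Pp.
Path 3: Ee ← Pp → Dd → Rr → Aa
  Pp is a fork here and Pp is conditioned on, so the path is blocked at Pp.
Path 4: Ee ← Pp → Rr → Aa
  Pp is a fork here and Pp is conditioned on, so the path is blocked at Pp.
Since the path Ee ← Dd → Rr → Aa is active, Ee and Aa are not d-separated given {Cc, Pp}.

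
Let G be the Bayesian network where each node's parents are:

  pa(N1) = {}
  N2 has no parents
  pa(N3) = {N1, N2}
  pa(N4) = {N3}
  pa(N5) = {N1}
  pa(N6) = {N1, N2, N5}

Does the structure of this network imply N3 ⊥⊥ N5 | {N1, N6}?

We examine all 4 paths between N3 and N5:
Path 1: N3 ← N1 → N6 ← N5
  N1 is a fork here and N1 is conditioned on, so the path is blocked at N1.
Path 2: N3 ← N1 → N5
  N1 is a fork here and N1 is conditioned on, so the path is blocked at N1.
Path 3: N3 ← N2 → N6 ← N1 → N5
  N1 is a fork here and N1 is conditioned on, so the path is blocked at N1.
Path 4: N3 ← N2 → N6 ← N5
  N2 is a fork and N2 is not conditioned on; N6 is a collider and N6 is conditioned on, which opens it — no node blocks this path, so it is active.
Because an active path exists, N3 and N5 are not d-separated.

No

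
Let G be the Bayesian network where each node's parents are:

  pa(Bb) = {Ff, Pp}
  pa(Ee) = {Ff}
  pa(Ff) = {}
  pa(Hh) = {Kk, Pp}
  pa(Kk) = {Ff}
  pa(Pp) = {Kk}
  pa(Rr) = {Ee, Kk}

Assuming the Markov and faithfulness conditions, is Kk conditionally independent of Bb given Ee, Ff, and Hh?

There are 4 undirected paths between Kk and Bb; checking each against the conditioning set {Ee, Ff, Hh}:
Path 1: Kk → Pp → Bb
  Pp is a chain and Pp is not conditioned on — no node blocks this path, so it is active.
Path 2: Kk → Hh ← Pp → Bb
  Hh is a collider and Hh is conditioned on, which opens it; Pp is a fork and Pp is not conditioned on — no node blocks this path, so it is active.
Path 3: Kk → Rr ← Ee ← Ff → Bb
  Rr is a collider here and neither Rr nor any of its descendants is conditioned on, so the collider stays closed — the path is blocked at Rr.
Path 4: Kk ← Ff → Bb
  Ff is a fork here and Ff is conditioned on, so the path is blocked at Ff.
Because an active path exists, Kk and Bb are not d-separated.

No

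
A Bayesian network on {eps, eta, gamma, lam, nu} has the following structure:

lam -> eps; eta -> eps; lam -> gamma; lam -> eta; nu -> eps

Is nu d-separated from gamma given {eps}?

Enumerating the 2 paths from nu to gamma and testing each for blocking by {eps}:
  1. nu → eps ← lam → gamma — eps:collider[open]; lam:fork[open] ⇒ active
  2. nu → eps ← eta ← lam → gamma — eps:collider[open]; eta:chain[open]; lam:fork[open] ⇒ active
Because an active path exists, nu and gamma are not d-separated.

No — nu and gamma are not d-separated given {eps}.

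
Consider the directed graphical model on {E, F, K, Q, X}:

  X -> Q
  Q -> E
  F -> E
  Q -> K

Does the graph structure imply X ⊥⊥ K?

No — X and K are not d-separated given ∅.

Only one path connects X and K:
  1. X → Q → K — Q:chain[open] ⇒ active
At least one path is unblocked, so d-separation fails.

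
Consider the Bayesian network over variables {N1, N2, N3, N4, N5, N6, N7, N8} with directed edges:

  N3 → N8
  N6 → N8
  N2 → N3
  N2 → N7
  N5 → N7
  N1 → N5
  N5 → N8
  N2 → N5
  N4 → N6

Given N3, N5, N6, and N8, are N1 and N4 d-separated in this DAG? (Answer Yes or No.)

Yes — N1 and N4 are d-separated given {N3, N5, N6, N8}.

Enumerating the 3 paths from N1 to N4 and testing each for blocking by {N3, N5, N6, N8}:
  1. N1 → N5 → N8 ← N6 ← N4 — N5:chain[blocks]; N8:collider[open]; N6:chain[blocks] ⇒ blocked
  2. N1 → N5 → N7 ← N2 → N3 → N8 ← N6 ← N4 — N5:chain[blocks]; N7:collider[blocks]; N2:fork[open]; N3:chain[blocks]; N8:collider[open]; N6:chain[blocks] ⇒ blocked
  3. N1 → N5 ← N2 → N3 → N8 ← N6 ← N4 — N5:collider[open]; N2:fork[open]; N3:chain[blocks]; N8:collider[open]; N6:chain[blocks] ⇒ blocked
Every path is blocked, so N1 and N4 are d-separated given {N3, N5, N6, N8}.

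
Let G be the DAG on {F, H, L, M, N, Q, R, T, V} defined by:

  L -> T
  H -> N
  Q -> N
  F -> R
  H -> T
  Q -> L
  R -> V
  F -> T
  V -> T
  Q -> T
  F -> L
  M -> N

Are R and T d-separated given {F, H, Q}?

There are 5 undirected paths between R and T; checking each against the conditioning set {F, H, Q}:
  1. R → V → T — V:chain[open] ⇒ active
  2. R ← F → T — F:fork[blocks] ⇒ blocked
  3. R ← F → L → T — F:fork[blocks]; L:chain[open] ⇒ blocked
  4. R ← F → L ← Q → T — F:fork[blocks]; L:collider[blocks]; Q:fork[blocks] ⇒ blocked
  5. R ← F → L ← Q → N ← H → T — F:fork[blocks]; L:collider[blocks]; Q:fork[blocks]; N:collider[blocks]; H:fork[blocks] ⇒ blocked
At least one path is unblocked, so d-separation fails.

No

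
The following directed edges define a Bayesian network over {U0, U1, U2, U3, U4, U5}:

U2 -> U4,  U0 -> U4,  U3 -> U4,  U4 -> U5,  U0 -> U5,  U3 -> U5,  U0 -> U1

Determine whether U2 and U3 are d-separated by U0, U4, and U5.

There are 3 undirected paths between U2 and U3; checking each against the conditioning set {U0, U4, U5}:
Path 1: U2 → U4 → U5 ← U3
  U4 is a chain here and U4 is conditioned on, so the path is blocked at U4.
Path 2: U2 → U4 ← U3
  U4 is a collider and U4 is conditioned on, which opens it — no node blocks this path, so it is active.
Path 3: U2 → U4 ← U0 → U5 ← U3
  U0 is a fork here and U0 is conditioned on, so the path is blocked at U0.
Since the path U2 → U4 ← U3 is active, U2 and U3 are not d-separated given {U0, U4, U5}.

No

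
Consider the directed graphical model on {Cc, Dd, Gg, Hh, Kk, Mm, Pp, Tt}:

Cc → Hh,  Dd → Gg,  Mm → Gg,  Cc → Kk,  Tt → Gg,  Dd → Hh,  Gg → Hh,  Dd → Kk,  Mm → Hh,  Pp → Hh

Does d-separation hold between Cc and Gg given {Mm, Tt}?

There are 6 undirected paths between Cc and Gg; checking each against the conditioning set {Mm, Tt}:
Path 1: Cc → Kk ← Dd → Hh ← Mm → Gg
  Kk is a collider here and neither Kk nor any of its descendants is conditioned on, so the collider stays closed — the path is blocked at Kk.
Path 2: Cc → Kk ← Dd → Hh ← Gg
  Kk is a collider here and neither Kk nor any of its descendants is conditioned on, so the collider stays closed — the path is blocked at Kk.
Path 3: Cc → Kk ← Dd → Gg
  Kk is a collider here and neither Kk nor any of its descendants is conditioned on, so the collider stays closed — the path is blocked at Kk.
Path 4: Cc → Hh ← Dd → Gg
  Hh is a collider here and neither Hh nor any of its descendants is conditioned on, so the collider stays closed — the path is blocked at Hh.
Path 5: Cc → Hh ← Mm → Gg
  Hh is a collider here and neither Hh nor any of its descendants is conditioned on, so the collider stays closed — the path is blocked at Hh.
Path 6: Cc → Hh ← Gg
  Hh is a collider here and neither Hh nor any of its descendants is conditioned on, so the collider stays closed — the path is blocked at Hh.
Since every path is blocked, d-separation holds.

Yes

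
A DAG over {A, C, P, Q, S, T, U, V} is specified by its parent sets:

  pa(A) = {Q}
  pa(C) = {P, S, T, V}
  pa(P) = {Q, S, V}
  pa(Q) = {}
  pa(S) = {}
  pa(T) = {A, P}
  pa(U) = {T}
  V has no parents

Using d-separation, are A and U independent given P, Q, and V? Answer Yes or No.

No

There are 5 undirected paths between A and U; checking each against the conditioning set {P, Q, V}:
Path 1: A → T → U
  T is a chain and T is not conditioned on — no node blocks this path, so it is active.
Path 2: A ← Q → P → T → U
  Q is a fork here and Q is conditioned on, so the path is blocked at Q.
Path 3: A ← Q → P ← S → C ← T → U
  Q is a fork here and Q is conditioned on, so the path is blocked at Q.
Path 4: A ← Q → P ← V → C ← T → U
  Q is a fork here and Q is conditioned on, so the path is blocked at Q.
Path 5: A ← Q → P → C ← T → U
  Q is a fork here and Q is conditioned on, so the path is blocked at Q.
Because an active path exists, A and U are not d-separated.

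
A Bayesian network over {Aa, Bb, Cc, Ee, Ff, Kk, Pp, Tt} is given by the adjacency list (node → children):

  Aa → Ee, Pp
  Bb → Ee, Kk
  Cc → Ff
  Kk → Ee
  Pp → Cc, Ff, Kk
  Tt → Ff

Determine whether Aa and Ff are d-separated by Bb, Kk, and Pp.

Yes

6 paths connect Aa and Ff; each must be blocked for d-separation to hold:
Path 1: Aa → Pp → Ff
  Pp is a chain here and Pp is conditioned on, so the path is blocked at Pp.
Path 2: Aa → Pp → Cc → Ff
  Pp is a chain here and Pp is conditioned on, so the path is blocked at Pp.
Path 3: Aa → Ee ← Kk ← Pp → Ff
  Ee is a collider here and neither Ee nor any of its descendants is conditioned on, so the collider stays closed — the path is blocked at Ee.
Path 4: Aa → Ee ← Kk ← Pp → Cc → Ff
  Ee is a collider here and neither Ee nor any of its descendants is conditioned on, so the collider stays closed — the path is blocked at Ee.
Path 5: Aa → Ee ← Bb → Kk ← Pp → Ff
  Ee is a collider here and neither Ee nor any of its descendants is conditioned on, so the collider stays closed — the path is blocked at Ee.
Path 6: Aa → Ee ← Bb → Kk ← Pp → Cc → Ff
  Ee is a collider here and neither Ee nor any of its descendants is conditioned on, so the collider stays closed — the path is blocked at Ee.
Every path is blocked, so Aa and Ff are d-separated given {Bb, Kk, Pp}.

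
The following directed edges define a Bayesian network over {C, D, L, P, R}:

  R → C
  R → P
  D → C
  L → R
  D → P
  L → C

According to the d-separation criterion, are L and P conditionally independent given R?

Yes — L and P are d-separated given {R}.

There are 4 undirected paths between L and P; checking each against the conditioning set {R}:
  1. L → R → C ← D → P — R:chain[blocks]; C:collider[blocks]; D:fork[open] ⇒ blocked
  2. L → R → P — R:chain[blocks] ⇒ blocked
  3. L → C ← R → P — C:collider[blocks]; R:fork[blocks] ⇒ blocked
  4. L → C ← D → P — C:collider[blocks]; D:fork[open] ⇒ blocked
Every path is blocked, so L and P are d-separated given {R}.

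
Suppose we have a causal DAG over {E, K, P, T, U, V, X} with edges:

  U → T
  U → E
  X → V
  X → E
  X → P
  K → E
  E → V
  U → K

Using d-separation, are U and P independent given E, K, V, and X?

Yes

4 paths connect U and P; each must be blocked for d-separation to hold:
Path 1: U → K → E → V ← X → P
  K is a chain here and K is conditioned on, so the path is blocked at K.
Path 2: U → K → E ← X → P
  K is a chain here and K is conditioned on, so the path is blocked at K.
Path 3: U → E → V ← X → P
  E is a chain here and E is conditioned on, so the path is blocked at E.
Path 4: U → E ← X → P
  X is a fork here and X is conditioned on, so the path is blocked at X.
Every path is blocked, so U and P are d-separated given {E, K, V, X}.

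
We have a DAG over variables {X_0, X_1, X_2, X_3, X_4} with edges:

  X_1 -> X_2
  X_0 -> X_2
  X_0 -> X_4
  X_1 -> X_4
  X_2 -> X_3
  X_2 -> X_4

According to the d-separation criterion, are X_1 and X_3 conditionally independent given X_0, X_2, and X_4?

There are 3 undirected paths between X_1 and X_3; checking each against the conditioning set {X_0, X_2, X_4}:
Path 1: X_1 → X_2 → X_3
  X_2 is a chain here and X_2 is conditioned on, so the path is blocked at X_2.
Path 2: X_1 → X_4 ← X_2 → X_3
  X_2 is a fork here and X_2 is conditioned on, so the path is blocked at X_2.
Path 3: X_1 → X_4 ← X_0 → X_2 → X_3
  X_0 is a fork here and X_0 is conditioned on, so the path is blocked at X_0.
Every path is blocked, so X_1 and X_3 are d-separated given {X_0, X_2, X_4}.

Yes — X_1 and X_3 are d-separated given {X_0, X_2, X_4}.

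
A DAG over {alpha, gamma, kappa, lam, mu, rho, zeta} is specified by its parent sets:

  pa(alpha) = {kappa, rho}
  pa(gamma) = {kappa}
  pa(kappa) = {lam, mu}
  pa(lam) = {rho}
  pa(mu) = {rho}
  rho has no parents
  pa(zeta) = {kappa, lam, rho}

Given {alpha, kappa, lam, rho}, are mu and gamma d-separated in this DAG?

6 paths connect mu and gamma; each must be blocked for d-separation to hold:
Path 1: mu → kappa → gamma
  kappa is a chain here and kappa is conditioned on, so the path is blocked at kappa.
Path 2: mu ← rho → alpha ← kappa → gamma
  rho is a fork here and rho is conditioned on, so the path is blocked at rho.
Path 3: mu ← rho → lam → kappa → gamma
  rho is a fork here and rho is conditioned on, so the path is blocked at rho.
Path 4: mu ← rho → lam → zeta ← kappa → gamma
  rho is a fork here and rho is conditioned on, so the path is blocked at rho.
Path 5: mu ← rho → zeta ← lam → kappa → gamma
  rho is a fork here and rho is conditioned on, so the path is blocked at rho.
Path 6: mu ← rho → zeta ← kappa → gamma
  rho is a fork here and rho is conditioned on, so the path is blocked at rho.
All paths are blocked; mu ⊥ gamma | {alpha, kappa, lam, rho} holds.

Yes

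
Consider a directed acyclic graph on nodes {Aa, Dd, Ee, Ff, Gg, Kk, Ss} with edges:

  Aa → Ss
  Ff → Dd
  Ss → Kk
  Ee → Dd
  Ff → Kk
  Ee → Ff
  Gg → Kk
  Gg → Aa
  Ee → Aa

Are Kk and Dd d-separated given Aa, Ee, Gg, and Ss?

Enumerating the 6 paths from Kk to Dd and testing each for blocking by {Aa, Ee, Gg, Ss}:
Path 1: Kk ← Ff ← Ee → Dd
  Ee is a fork here and Ee is conditioned on, so the path is blocked at Ee.
Path 2: Kk ← Ff → Dd
  Ff is a fork and Ff is not conditioned on — no node blocks this path, so it is active.
Path 3: Kk ← Gg → Aa ← Ee → Ff → Dd
  Gg is a fork here and Gg is conditioned on, so the path is blocked at Gg.
Path 4: Kk ← Gg → Aa ← Ee → Dd
  Gg is a fork here and Gg is conditioned on, so the path is blocked at Gg.
Path 5: Kk ← Ss ← Aa ← Ee → Ff → Dd
  Ss is a chain here and Ss is conditioned on, so the path is blocked at Ss.
Path 6: Kk ← Ss ← Aa ← Ee → Dd
  Ss is a chain here and Ss is conditioned on, so the path is blocked at Ss.
Since the path Kk ← Ff → Dd is active, Kk and Dd are not d-separated given {Aa, Ee, Gg, Ss}.

No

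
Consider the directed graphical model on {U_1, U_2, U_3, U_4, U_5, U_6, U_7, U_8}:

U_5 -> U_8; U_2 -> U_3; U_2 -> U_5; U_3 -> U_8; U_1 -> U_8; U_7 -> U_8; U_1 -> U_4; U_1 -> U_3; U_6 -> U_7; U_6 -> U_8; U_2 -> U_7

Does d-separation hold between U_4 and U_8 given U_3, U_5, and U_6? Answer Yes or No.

We examine all 5 paths between U_4 and U_8:
Path 1: U_4 ← U_1 → U_8
  U_1 is a fork and U_1 is not conditioned on — no node blocks this path, so it is active.
Path 2: U_4 ← U_1 → U_3 ← U_2 → U_5 → U_8
  U_5 is a chain here and U_5 is conditioned on, so the path is blocked at U_5.
Path 3: U_4 ← U_1 → U_3 ← U_2 → U_7 ← U_6 → U_8
  U_7 is a collider here and neither U_7 nor any of its descendants is conditioned on, so the collider stays closed — the path is blocked at U_7.
Path 4: U_4 ← U_1 → U_3 ← U_2 → U_7 → U_8
  U_1 is a fork and U_1 is not conditioned on; U_3 is a collider and U_3 is conditioned on, which opens it; U_2 is a fork and U_2 is not conditioned on; U_7 is a chain and U_7 is not conditioned on — no node blocks this path, so it is active.
Path 5: U_4 ← U_1 → U_3 → U_8
  U_3 is a chain here and U_3 is conditioned on, so the path is blocked at U_3.
Since the path U_4 ← U_1 → U_8 is active, U_4 and U_8 are not d-separated given {U_3, U_5, U_6}.

No — U_4 and U_8 are not d-separated given {U_3, U_5, U_6}.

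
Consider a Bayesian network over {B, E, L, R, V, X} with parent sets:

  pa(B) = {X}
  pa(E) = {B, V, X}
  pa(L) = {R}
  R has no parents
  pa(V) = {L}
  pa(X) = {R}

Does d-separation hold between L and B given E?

No

4 paths connect L and B; each must be blocked for d-separation to hold:
Path 1: L ← R → X → E ← B
  R is a fork and R is not conditioned on; X is a chain and X is not conditioned on; E is a collider and E is conditioned on, which opens it — no node blocks this path, so it is active.
Path 2: L ← R → X → B
  R is a fork and R is not conditioned on; X is a chain and X is not conditioned on — no node blocks this path, so it is active.
Path 3: L → V → E ← X → B
  V is a chain and V is not conditioned on; E is a collider and E is conditioned on, which opens it; X is a fork and X is not conditioned on — no node blocks this path, so it is active.
Path 4: L → V → E ← B
  V is a chain and V is not conditioned on; E is a collider and E is conditioned on, which opens it — no node blocks this path, so it is active.
Since the path L ← R → X → E ← B is active, L and B are not d-separated given {E}.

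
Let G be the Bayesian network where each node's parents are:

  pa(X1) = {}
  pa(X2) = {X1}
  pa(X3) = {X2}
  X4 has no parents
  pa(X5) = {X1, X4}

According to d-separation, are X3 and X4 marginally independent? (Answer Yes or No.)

Yes

Only one path connects X3 and X4:
Path 1: X3 ← X2 ← X1 → X5 ← X4
  X5 is a collider here and neither X5 nor any of its descendants is conditioned on, so the collider stays closed — the path is blocked at X5.
Every path is blocked, so X3 and X4 are d-separated given ∅.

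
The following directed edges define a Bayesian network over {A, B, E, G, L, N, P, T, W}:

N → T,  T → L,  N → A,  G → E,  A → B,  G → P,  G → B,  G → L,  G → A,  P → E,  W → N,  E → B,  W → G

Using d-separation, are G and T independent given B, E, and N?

Enumerating the 6 paths from G to T and testing each for blocking by {B, E, N}:
Path 1: G → A ← N → T
  N is a fork here and N is conditioned on, so the path is blocked at N.
Path 2: G → B ← A ← N → T
  N is a fork here and N is conditioned on, so the path is blocked at N.
Path 3: G → L ← T
  L is a collider here and neither L nor any of its descendants is conditioned on, so the collider stays closed — the path is blocked at L.
Path 4: G → E → B ← A ← N → T
  E is a chain here and E is conditioned on, so the path is blocked at E.
Path 5: G → P → E → B ← A ← N → T
  E is a chain here and E is conditioned on, so the path is blocked at E.
Path 6: G ← W → N → T
  N is a chain here and N is conditioned on, so the path is blocked at N.
Since every path is blocked, d-separation holds.

Yes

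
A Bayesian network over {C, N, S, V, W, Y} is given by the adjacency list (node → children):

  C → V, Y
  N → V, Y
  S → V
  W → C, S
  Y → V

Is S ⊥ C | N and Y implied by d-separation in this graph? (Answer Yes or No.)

Enumerating the 4 paths from S to C and testing each for blocking by {N, Y}:
Path 1: S → V ← N → Y ← C
  V is a collider here and neither V nor any of its descendants is conditioned on, so the collider stays closed — the path is blocked at V.
Path 2: S → V ← C
  V is a collider here and neither V nor any of its descendants is conditioned on, so the collider stays closed — the path is blocked at V.
Path 3: S → V ← Y ← C
  V is a collider here and neither V nor any of its descendants is conditioned on, so the collider stays closed — the path is blocked at V.
Path 4: S ← W → C
  W is a fork and W is not conditioned on — no node blocks this path, so it is active.
Since the path S ← W → C is active, S and C are not d-separated given {N, Y}.

No — S and C are not d-separated given {N, Y}.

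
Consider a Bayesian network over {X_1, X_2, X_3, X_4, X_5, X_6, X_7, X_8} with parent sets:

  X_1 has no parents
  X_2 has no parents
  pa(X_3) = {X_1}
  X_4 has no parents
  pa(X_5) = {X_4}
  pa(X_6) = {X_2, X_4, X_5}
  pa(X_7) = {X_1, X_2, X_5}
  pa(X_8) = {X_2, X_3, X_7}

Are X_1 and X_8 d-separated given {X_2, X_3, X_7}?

There are 5 undirected paths between X_1 and X_8; checking each against the conditioning set {X_2, X_3, X_7}:
Path 1: X_1 → X_3 → X_8
  X_3 is a chain here and X_3 is conditioned on, so the path is blocked at X_3.
Path 2: X_1 → X_7 ← X_2 → X_8
  X_2 is a fork here and X_2 is conditioned on, so the path is blocked at X_2.
Path 3: X_1 → X_7 → X_8
  X_7 is a chain here and X_7 is conditioned on, so the path is blocked at X_7.
Path 4: X_1 → X_7 ← X_5 ← X_4 → X_6 ← X_2 → X_8
  X_6 is a collider here and neither X_6 nor any of its descendants is conditioned on, so the collider stays closed — the path is blocked at X_6.
Path 5: X_1 → X_7 ← X_5 → X_6 ← X_2 → X_8
  X_6 is a collider here and neither X_6 nor any of its descendants is conditioned on, so the collider stays closed — the path is blocked at X_6.
Since every path is blocked, d-separation holds.

Yes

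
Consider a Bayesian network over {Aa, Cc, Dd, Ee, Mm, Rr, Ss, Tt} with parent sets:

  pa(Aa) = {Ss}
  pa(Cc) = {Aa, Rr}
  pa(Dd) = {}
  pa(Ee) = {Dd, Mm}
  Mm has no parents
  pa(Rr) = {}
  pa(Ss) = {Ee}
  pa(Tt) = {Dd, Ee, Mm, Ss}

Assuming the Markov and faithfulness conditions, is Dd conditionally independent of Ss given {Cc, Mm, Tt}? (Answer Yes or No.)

No

There are 6 undirected paths between Dd and Ss; checking each against the conditioning set {Cc, Mm, Tt}:
Path 1: Dd → Tt ← Ee → Ss
  Tt is a collider and Tt is conditioned on, which opens it; Ee is a fork and Ee is not conditioned on — no node blocks this path, so it is active.
Path 2: Dd → Tt ← Mm → Ee → Ss
  Mm is a fork here and Mm is conditioned on, so the path is blocked at Mm.
Path 3: Dd → Tt ← Ss
  Tt is a collider and Tt is conditioned on, which opens it — no node blocks this path, so it is active.
Path 4: Dd → Ee → Tt ← Ss
  Ee is a chain and Ee is not conditioned on; Tt is a collider and Tt is conditioned on, which opens it — no node blocks this path, so it is active.
Path 5: Dd → Ee ← Mm → Tt ← Ss
  Mm is a fork here and Mm is conditioned on, so the path is blocked at Mm.
Path 6: Dd → Ee → Ss
  Ee is a chain and Ee is not conditioned on — no node blocks this path, so it is active.
Because an active path exists, Dd and Ss are not d-separated.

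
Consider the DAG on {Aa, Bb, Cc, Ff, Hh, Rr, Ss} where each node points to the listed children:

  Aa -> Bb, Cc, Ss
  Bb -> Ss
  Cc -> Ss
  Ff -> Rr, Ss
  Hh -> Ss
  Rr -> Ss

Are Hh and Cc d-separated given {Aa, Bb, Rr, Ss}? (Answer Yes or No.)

No

Enumerating the 3 paths from Hh to Cc and testing each for blocking by {Aa, Bb, Rr, Ss}:
Path 1: Hh → Ss ← Aa → Cc
  Aa is a fork here and Aa is conditioned on, so the path is blocked at Aa.
Path 2: Hh → Ss ← Cc
  Ss is a collider and Ss is conditioned on, which opens it — no node blocks this path, so it is active.
Path 3: Hh → Ss ← Bb ← Aa → Cc
  Bb is a chain here and Bb is conditioned on, so the path is blocked at Bb.
At least one path is unblocked, so d-separation fails.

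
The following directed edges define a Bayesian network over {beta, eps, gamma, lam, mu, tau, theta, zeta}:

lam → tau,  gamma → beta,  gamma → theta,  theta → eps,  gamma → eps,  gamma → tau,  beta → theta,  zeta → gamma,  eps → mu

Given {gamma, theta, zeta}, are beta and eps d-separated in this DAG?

Yes

Enumerating the 4 paths from beta to eps and testing each for blocking by {gamma, theta, zeta}:
Path 1: beta ← gamma → theta → eps
  gamma is a fork here and gamma is conditioned on, so the path is blocked at gamma.
Path 2: beta ← gamma → eps
  gamma is a fork here and gamma is conditioned on, so the path is blocked at gamma.
Path 3: beta → theta ← gamma → eps
  gamma is a fork here and gamma is conditioned on, so the path is blocked at gamma.
Path 4: beta → theta → eps
  theta is a chain here and theta is conditioned on, so the path is blocked at theta.
Since every path is blocked, d-separation holds.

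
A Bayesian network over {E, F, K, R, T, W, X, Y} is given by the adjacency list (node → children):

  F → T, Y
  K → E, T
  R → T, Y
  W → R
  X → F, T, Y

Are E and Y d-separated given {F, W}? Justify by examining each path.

Yes

Enumerating the 5 paths from E to Y and testing each for blocking by {F, W}:
Path 1: E ← K → T ← X → F → Y
  T is a collider here and neither T nor any of its descendants is conditioned on, so the collider stays closed — the path is blocked at T.
Path 2: E ← K → T ← X → Y
  T is a collider here and neither T nor any of its descendants is conditioned on, so the collider stays closed — the path is blocked at T.
Path 3: E ← K → T ← R → Y
  T is a collider here and neither T nor any of its descendants is conditioned on, so the collider stays closed — the path is blocked at T.
Path 4: E ← K → T ← F ← X → Y
  T is a collider here and neither T nor any of its descendants is conditioned on, so the collider stays closed — the path is blocked at T.
Path 5: E ← K → T ← F → Y
  T is a collider here and neither T nor any of its descendants is conditioned on, so the collider stays closed — the path is blocked at T.
Every path is blocked, so E and Y are d-separated given {F, W}.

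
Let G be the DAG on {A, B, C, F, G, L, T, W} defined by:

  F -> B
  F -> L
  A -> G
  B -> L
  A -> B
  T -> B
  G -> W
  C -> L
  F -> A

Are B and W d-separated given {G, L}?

Yes

3 paths connect B and W; each must be blocked for d-separation to hold:
  1. B ← A → G → W — A:fork[open]; G:chain[blocks] ⇒ blocked
  2. B → L ← F → A → G → W — L:collider[open]; F:fork[open]; A:chain[open]; G:chain[blocks] ⇒ blocked
  3. B ← F → A → G → W — F:fork[open]; A:chain[open]; G:chain[blocks] ⇒ blocked
All paths are blocked; B ⊥ W | {G, L} holds.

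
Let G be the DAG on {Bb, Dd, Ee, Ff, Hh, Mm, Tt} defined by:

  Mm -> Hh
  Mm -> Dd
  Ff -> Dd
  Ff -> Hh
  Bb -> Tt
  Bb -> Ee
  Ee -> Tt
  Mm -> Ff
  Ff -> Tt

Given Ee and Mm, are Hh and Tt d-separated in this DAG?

Enumerating the 3 paths from Hh to Tt and testing each for blocking by {Ee, Mm}:
Path 1: Hh ← Ff → Tt
  Ff is a fork and Ff is not conditioned on — no node blocks this path, so it is active.
Path 2: Hh ← Mm → Ff → Tt
  Mm is a fork here and Mm is conditioned on, so the path is blocked at Mm.
Path 3: Hh ← Mm → Dd ← Ff → Tt
  Mm is a fork here and Mm is conditioned on, so the path is blocked at Mm.
At least one path is unblocked, so d-separation fails.

No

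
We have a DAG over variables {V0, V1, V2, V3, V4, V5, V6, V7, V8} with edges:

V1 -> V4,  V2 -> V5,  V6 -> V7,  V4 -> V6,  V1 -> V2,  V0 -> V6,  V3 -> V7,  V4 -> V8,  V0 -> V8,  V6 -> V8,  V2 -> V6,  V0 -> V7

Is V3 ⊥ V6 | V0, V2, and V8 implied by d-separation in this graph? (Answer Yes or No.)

Yes

Enumerating the 5 paths from V3 to V6 and testing each for blocking by {V0, V2, V8}:
  1. V3 → V7 ← V0 → V8 ← V4 → V6 — V7:collider[blocks]; V0:fork[blocks]; V8:collider[open]; V4:fork[open] ⇒ blocked
  2. V3 → V7 ← V0 → V8 ← V4 ← V1 → V2 → V6 — V7:collider[blocks]; V0:fork[blocks]; V8:collider[open]; V4:chain[open]; V1:fork[open]; V2:chain[blocks] ⇒ blocked
  3. V3 → V7 ← V0 → V8 ← V6 — V7:collider[blocks]; V0:fork[blocks]; V8:collider[open] ⇒ blocked
  4. V3 → V7 ← V0 → V6 — V7:collider[blocks]; V0:fork[blocks] ⇒ blocked
  5. V3 → V7 ← V6 — V7:collider[blocks] ⇒ blocked
All paths are blocked; V3 ⊥ V6 | {V0, V2, V8} holds.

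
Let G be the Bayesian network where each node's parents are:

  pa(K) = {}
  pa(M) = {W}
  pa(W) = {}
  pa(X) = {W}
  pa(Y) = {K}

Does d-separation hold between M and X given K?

No

There is one path between M and X:
Path 1: M ← W → X
  W is a fork and W is not conditioned on — no node blocks this path, so it is active.
Since the path M ← W → X is active, M and X are not d-separated given {K}.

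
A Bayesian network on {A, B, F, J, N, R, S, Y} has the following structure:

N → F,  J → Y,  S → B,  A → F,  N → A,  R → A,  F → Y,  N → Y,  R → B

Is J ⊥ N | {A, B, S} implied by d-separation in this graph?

There are 3 undirected paths between J and N; checking each against the conditioning set {A, B, S}:
Path 1: J → Y ← F ← A ← N
  Y is a collider here and neither Y nor any of its descendants is conditioned on, so the collider stays closed — the path is blocked at Y.
Path 2: J → Y ← F ← N
  Y is a collider here and neither Y nor any of its descendants is conditioned on, so the collider stays closed — the path is blocked at Y.
Path 3: J → Y ← N
  Y is a collider here and neither Y nor any of its descendants is conditioned on, so the collider stays closed — the path is blocked at Y.
All paths are blocked; J ⊥ N | {A, B, S} holds.

Yes — J and N are d-separated given {A, B, S}.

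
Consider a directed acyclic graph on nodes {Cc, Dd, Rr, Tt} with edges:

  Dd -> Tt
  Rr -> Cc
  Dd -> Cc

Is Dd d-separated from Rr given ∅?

Yes

Only one path connects Dd and Rr:
Path 1: Dd → Cc ← Rr
  Cc is a collider here and neither Cc nor any of its descendants is conditioned on, so the collider stays closed — the path is blocked at Cc.
Every path is blocked, so Dd and Rr are d-separated given ∅.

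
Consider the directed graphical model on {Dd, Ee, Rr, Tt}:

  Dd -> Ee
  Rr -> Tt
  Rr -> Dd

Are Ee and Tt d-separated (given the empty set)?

No

The only undirected path from Ee to Tt is:
  1. Ee ← Dd ← Rr → Tt — Dd:chain[open]; Rr:fork[open] ⇒ active
At least one path is unblocked, so d-separation fails.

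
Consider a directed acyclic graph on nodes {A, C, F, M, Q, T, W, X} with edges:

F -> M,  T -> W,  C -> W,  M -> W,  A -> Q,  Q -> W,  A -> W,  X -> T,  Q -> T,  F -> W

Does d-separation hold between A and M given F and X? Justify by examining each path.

Yes

We examine all 6 paths between A and M:
Path 1: A → Q → T → W ← M
  W is a collider here and neither W nor any of its descendants is conditioned on, so the collider stays closed — the path is blocked at W.
Path 2: A → Q → T → W ← F → M
  W is a collider here and neither W nor any of its descendants is conditioned on, so the collider stays closed — the path is blocked at W.
Path 3: A → Q → W ← M
  W is a collider here and neither W nor any of its descendants is conditioned on, so the collider stays closed — the path is blocked at W.
Path 4: A → Q → W ← F → M
  W is a collider here and neither W nor any of its descendants is conditioned on, so the collider stays closed — the path is blocked at W.
Path 5: A → W ← M
  W is a collider here and neither W nor any of its descendants is conditioned on, so the collider stays closed — the path is blocked at W.
Path 6: A → W ← F → M
  W is a collider here and neither W nor any of its descendants is conditioned on, so the collider stays closed — the path is blocked at W.
Since every path is blocked, d-separation holds.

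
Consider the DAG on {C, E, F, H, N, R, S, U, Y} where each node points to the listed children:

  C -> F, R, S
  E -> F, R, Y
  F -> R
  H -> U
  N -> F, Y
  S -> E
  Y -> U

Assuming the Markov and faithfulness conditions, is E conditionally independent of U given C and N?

6 paths connect E and U; each must be blocked for d-separation to hold:
Path 1: E ← S ← C → F ← N → Y → U
  C is a fork here and C is conditioned on, so the path is blocked at C.
Path 2: E ← S ← C → R ← F ← N → Y → U
  C is a fork here and C is conditioned on, so the path is blocked at C.
Path 3: E → F ← N → Y → U
  F is a collider here and neither F nor any of its descendants is conditioned on, so the collider stays closed — the path is blocked at F.
Path 4: E → R ← F ← N → Y → U
  R is a collider here and neither R nor any of its descendants is conditioned on, so the collider stays closed — the path is blocked at R.
Path 5: E → R ← C → F ← N → Y → U
  R is a collider here and neither R nor any of its descendants is conditioned on, so the collider stays closed — the path is blocked at R.
Path 6: E → Y → U
  Y is a chain and Y is not conditioned on — no node blocks this path, so it is active.
At least one path is unblocked, so d-separation fails.

No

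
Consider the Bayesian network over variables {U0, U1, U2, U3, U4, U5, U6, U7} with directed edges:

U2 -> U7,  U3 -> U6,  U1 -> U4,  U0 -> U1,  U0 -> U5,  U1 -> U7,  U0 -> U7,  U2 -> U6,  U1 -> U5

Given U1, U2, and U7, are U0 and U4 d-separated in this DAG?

3 paths connect U0 and U4; each must be blocked for d-separation to hold:
  1. U0 → U7 ← U1 → U4 — U7:collider[open]; U1:fork[blocks] ⇒ blocked
  2. U0 → U1 → U4 — U1:chain[blocks] ⇒ blocked
  3. U0 → U5 ← U1 → U4 — U5:collider[blocks]; U1:fork[blocks] ⇒ blocked
Every path is blocked, so U0 and U4 are d-separated given {U1, U2, U7}.

Yes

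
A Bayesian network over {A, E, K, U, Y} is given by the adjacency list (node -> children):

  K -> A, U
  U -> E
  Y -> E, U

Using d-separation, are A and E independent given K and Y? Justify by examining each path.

2 paths connect A and E; each must be blocked for d-separation to hold:
  1. A ← K → U ← Y → E — K:fork[blocks]; U:collider[blocks]; Y:fork[blocks] ⇒ blocked
  2. A ← K → U → E — K:fork[blocks]; U:chain[open] ⇒ blocked
Since every path is blocked, d-separation holds.

Yes — A and E are d-separated given {K, Y}.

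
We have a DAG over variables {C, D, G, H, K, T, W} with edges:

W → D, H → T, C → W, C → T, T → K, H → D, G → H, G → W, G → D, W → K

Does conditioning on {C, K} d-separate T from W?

No — T and W are not d-separated given {C, K}.

There are 6 undirected paths between T and W; checking each against the conditioning set {C, K}:
  1. T → K ← W — K:collider[open] ⇒ active
  2. T ← C → W — C:fork[blocks] ⇒ blocked
  3. T ← H ← G → W — H:chain[open]; G:fork[open] ⇒ active
  4. T ← H ← G → D ← W — H:chain[open]; G:fork[open]; D:collider[blocks] ⇒ blocked
  5. T ← H → D ← G → W — H:fork[open]; D:collider[blocks]; G:fork[open] ⇒ blocked
  6. T ← H → D ← W — H:fork[open]; D:collider[blocks] ⇒ blocked
Because an active path exists, T and W are not d-separated.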